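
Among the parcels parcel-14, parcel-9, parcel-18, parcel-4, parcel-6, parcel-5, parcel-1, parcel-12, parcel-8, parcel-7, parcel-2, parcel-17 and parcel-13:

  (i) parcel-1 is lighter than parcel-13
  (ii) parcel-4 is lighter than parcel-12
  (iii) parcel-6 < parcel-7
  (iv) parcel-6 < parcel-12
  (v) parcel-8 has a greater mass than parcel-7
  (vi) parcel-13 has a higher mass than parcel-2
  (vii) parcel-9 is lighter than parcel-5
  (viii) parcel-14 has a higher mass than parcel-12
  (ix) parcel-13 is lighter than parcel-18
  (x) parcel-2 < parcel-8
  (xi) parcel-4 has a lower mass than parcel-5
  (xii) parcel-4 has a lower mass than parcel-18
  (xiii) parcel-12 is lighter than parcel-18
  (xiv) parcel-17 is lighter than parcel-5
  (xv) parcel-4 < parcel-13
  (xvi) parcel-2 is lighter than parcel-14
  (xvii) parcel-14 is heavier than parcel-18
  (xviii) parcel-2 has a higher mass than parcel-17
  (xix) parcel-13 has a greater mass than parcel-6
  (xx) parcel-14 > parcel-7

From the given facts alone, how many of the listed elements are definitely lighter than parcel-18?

7

From parcel-18 the given relations immediately reach parcel-4, parcel-12, parcel-13.
From those, parcel-6, parcel-2, parcel-1 — 6 in total.
From those, parcel-17 — 7 in total.
No other element is forced below parcel-18 by the given relations, so the count is 7.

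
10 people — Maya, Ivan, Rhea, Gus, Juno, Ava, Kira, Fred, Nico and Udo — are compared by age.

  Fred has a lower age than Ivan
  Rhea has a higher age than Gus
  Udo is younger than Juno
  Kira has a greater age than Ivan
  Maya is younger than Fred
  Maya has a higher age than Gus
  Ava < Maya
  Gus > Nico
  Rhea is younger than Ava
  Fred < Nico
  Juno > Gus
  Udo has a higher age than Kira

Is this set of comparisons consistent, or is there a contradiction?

inconsistent

Chaining the given relations yields Nico < Gus < Rhea < Ava < Maya < Fred, so Nico < Fred. But one relation states Fred < Nico. These cannot both hold.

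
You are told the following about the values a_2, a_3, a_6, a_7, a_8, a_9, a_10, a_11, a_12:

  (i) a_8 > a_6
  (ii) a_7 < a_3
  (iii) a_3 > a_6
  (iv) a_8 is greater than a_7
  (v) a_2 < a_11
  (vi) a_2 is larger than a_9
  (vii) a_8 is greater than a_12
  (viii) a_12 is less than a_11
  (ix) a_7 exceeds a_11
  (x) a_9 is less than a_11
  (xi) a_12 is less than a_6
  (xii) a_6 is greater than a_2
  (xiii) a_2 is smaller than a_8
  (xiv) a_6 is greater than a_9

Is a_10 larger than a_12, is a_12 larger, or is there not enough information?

Following every chain through a_12: above a_12 we get a_11, a_6, a_7, a_8, a_3.
a_10 is not reached, and no chain runs the other way from a_10 to a_12.
So the given relations leave the order of a_12 and a_10 undetermined.

undetermined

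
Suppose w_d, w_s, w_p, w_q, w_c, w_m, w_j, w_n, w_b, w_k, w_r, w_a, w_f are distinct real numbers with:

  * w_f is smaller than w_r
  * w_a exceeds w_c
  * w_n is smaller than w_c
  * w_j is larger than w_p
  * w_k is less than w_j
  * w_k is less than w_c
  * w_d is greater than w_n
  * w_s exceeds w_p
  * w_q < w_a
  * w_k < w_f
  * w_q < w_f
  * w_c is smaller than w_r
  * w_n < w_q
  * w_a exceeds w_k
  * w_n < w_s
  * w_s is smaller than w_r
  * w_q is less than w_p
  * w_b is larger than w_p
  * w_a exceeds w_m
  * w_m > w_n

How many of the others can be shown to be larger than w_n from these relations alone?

11

Directly above w_n: w_q, w_c, w_s, w_m, w_d.
One step further: w_p, w_f, w_r, w_a (9 so far).
One step further: w_b, w_j (11 so far).
No other element is forced above w_n by the given relations, so the count is 11.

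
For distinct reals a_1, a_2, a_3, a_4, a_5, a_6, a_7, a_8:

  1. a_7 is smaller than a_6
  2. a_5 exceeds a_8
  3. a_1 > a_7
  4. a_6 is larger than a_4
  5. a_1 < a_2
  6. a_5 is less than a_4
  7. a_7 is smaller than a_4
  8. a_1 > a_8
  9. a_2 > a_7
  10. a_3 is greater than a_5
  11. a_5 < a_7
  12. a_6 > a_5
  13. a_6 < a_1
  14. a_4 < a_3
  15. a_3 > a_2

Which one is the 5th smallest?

Piecing the relations together gives one ordering: a_8 < a_5 < a_7 < a_4 < a_6 < a_1 < a_2 < a_3.
The 5th smallest is a_6.

a_6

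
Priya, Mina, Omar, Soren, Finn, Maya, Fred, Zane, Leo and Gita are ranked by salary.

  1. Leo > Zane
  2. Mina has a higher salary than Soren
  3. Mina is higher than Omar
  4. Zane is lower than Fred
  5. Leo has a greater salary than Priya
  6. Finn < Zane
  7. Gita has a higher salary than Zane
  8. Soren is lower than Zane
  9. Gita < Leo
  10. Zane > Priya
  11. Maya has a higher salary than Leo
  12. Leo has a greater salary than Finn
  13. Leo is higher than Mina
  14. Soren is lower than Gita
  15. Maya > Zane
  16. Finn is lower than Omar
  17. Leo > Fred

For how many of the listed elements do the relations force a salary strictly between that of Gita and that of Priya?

The relations place Priya below Gita. An element lies strictly between them when it is forced above Priya and also forced below Gita.
Above Priya: {Zane, Fred, Leo, Maya}. Below Gita: {Finn, Soren, Zane}.
Intersection: {Zane} — 1.

1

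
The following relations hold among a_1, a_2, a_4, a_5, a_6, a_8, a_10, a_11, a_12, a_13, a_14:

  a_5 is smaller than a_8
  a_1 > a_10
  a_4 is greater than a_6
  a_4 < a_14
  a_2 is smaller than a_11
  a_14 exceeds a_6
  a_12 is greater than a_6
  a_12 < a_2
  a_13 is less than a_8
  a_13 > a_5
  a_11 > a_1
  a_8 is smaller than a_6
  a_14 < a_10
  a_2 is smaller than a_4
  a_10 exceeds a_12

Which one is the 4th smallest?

Chaining the given pairs: a_5 < a_13 < a_8 < a_6 < a_12 < a_2 < a_4 < a_14 < a_10 < a_1 < a_11.
The 4th smallest is a_6.

a_6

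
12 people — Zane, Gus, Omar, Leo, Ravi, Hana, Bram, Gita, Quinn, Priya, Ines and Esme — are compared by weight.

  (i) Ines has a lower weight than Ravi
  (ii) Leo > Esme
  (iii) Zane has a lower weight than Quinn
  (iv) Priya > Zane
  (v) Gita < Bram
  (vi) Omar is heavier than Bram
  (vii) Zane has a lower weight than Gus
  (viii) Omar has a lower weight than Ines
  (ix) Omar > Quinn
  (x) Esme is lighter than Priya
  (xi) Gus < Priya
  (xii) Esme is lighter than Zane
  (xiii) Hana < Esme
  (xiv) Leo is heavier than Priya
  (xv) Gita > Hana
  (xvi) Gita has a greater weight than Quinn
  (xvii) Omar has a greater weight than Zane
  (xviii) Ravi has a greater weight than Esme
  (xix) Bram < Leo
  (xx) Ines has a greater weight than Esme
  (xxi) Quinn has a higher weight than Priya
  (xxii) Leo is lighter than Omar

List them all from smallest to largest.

Hana < Esme < Zane < Gus < Priya < Quinn < Gita < Bram < Leo < Omar < Ines < Ravi

The consecutive links are each given: Hana < Esme; Esme < Zane; Zane < Gus; Gus < Priya; Priya < Quinn; Quinn < Gita; Gita < Bram; Bram < Leo; Leo < Omar; Omar < Ines; Ines < Ravi.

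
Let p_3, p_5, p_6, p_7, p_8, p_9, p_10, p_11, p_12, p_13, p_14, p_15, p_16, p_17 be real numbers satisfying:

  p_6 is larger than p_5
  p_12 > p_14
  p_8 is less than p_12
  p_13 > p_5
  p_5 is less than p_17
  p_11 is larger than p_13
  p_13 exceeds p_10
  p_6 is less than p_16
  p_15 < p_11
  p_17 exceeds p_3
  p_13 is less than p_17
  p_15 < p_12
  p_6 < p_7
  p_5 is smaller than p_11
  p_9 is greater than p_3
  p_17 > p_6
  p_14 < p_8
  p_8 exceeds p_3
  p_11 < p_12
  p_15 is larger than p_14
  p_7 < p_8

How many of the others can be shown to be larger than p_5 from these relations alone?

8

The elements the relations force above p_5 are p_13, p_6, p_7, p_8, p_16, p_11, p_12, p_17 — no chain reaches any other.
That is 8.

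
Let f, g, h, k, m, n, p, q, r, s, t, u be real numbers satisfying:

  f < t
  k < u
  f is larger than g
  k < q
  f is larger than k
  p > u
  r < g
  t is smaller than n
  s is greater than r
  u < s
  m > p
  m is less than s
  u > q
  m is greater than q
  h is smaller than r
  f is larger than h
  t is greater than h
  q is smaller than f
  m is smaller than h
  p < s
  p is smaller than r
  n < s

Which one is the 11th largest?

Piecing the relations together gives one ordering: k < q < u < p < m < h < r < g < f < t < n < s.
The 11th largest is q.

q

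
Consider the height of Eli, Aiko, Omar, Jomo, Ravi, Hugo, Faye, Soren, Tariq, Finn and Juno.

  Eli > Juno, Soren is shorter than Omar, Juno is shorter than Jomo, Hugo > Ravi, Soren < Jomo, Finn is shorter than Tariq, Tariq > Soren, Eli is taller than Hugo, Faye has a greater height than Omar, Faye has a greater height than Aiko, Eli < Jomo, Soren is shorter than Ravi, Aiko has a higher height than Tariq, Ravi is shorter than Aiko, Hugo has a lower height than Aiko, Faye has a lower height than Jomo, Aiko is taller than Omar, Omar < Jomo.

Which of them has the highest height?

Jomo

Chaining downward from Jomo: directly below it, Soren, Omar, Juno, Faye, Eli; then Hugo, Aiko; then Ravi, Tariq; then Finn.
That covers every other element, and nothing is given above Jomo, so Jomo is the highest height.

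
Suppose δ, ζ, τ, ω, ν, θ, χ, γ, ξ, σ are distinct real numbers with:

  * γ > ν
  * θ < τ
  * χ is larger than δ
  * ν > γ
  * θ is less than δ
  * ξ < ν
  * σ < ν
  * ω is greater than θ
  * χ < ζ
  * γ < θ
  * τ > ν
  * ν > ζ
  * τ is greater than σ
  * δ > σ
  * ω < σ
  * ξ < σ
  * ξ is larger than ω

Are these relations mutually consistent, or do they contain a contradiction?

Chaining the given relations yields γ < θ < ω < ξ < σ < δ < χ < ζ < ν, so γ < ν. But one relation states ν < γ. These cannot both hold.

inconsistent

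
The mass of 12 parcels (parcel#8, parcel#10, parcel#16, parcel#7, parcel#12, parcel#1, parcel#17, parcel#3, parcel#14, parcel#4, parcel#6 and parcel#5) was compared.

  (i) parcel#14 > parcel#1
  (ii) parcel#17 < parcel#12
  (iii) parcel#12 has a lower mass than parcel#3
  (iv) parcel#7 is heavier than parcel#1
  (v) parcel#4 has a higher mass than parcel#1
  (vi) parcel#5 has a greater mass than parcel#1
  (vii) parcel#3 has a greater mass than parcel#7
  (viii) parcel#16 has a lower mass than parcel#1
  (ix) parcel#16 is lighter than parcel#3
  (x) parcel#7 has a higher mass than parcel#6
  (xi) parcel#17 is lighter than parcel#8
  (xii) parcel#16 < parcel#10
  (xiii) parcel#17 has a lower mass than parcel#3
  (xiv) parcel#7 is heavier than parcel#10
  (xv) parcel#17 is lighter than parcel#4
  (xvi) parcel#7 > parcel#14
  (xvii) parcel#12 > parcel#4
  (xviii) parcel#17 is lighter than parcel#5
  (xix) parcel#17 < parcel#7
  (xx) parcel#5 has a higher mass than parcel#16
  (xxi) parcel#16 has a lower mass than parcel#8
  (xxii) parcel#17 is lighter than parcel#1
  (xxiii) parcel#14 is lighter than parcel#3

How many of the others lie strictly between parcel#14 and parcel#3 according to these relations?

Chaining upward from parcel#14 reaches: parcel#7.
Chaining downward from parcel#3 reaches: parcel#16, parcel#17, parcel#10, parcel#6, parcel#1, parcel#4, parcel#12, parcel#7.
Strictly between parcel#14 and parcel#3 are those in both lists: parcel#7 — 1 element.

1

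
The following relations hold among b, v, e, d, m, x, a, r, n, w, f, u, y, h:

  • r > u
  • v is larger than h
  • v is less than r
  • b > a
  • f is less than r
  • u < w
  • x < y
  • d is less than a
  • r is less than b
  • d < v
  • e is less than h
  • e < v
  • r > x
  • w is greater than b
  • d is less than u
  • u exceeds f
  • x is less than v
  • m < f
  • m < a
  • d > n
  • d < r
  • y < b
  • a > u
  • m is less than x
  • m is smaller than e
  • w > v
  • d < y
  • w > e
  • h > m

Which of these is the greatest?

Chaining downward from w: directly below it, e, u, v, b; then m, d, f, x, y, h, a, r; then n.
That covers every other element, and nothing is given above w, so w is the greatest.

w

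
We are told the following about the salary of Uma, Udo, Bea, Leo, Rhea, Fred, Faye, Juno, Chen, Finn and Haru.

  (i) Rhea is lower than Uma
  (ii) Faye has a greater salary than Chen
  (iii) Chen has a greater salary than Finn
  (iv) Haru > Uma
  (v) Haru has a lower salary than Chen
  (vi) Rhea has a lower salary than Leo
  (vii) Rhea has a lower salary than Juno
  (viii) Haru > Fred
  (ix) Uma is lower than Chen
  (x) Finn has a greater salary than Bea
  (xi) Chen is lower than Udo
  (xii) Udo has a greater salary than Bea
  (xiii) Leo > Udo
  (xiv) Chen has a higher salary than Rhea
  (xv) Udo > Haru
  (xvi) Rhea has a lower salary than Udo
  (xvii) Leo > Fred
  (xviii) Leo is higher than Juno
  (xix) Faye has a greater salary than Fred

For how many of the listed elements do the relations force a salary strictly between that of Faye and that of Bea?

The relations place Bea below Faye. An element lies strictly between them when it is forced above Bea and also forced below Faye.
Above Bea: {Finn, Chen, Udo, Leo}. Below Faye: {Rhea, Uma, Finn, Fred, Haru, Chen}.
Intersection: {Finn, Chen} — 2.

2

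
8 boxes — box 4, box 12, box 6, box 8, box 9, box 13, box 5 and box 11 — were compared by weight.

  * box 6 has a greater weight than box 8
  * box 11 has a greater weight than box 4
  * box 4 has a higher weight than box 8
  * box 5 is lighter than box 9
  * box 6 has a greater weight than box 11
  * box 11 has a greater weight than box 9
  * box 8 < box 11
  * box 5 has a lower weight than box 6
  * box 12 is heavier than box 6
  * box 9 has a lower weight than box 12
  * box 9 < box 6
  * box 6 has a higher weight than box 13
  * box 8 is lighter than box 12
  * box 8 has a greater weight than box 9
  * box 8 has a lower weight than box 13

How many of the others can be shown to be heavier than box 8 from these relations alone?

Directly above box 8: box 4, box 11, box 13, box 6, box 12.
Nothing else is reachable above box 8; 5 in all.

5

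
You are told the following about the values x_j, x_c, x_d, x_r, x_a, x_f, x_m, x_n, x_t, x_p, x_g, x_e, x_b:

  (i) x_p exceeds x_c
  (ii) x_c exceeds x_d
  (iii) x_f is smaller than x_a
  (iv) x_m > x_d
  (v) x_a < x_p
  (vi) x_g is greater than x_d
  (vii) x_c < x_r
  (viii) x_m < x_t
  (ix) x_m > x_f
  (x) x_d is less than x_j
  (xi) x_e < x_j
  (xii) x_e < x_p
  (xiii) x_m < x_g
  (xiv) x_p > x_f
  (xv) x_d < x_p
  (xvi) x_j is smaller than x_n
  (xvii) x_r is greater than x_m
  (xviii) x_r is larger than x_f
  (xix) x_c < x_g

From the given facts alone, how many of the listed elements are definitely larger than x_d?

8

Directly above x_d: x_c, x_m, x_j, x_g, x_p.
One step further: x_r, x_t, x_n (8 so far).
Nothing else is reachable above x_d; 8 in all.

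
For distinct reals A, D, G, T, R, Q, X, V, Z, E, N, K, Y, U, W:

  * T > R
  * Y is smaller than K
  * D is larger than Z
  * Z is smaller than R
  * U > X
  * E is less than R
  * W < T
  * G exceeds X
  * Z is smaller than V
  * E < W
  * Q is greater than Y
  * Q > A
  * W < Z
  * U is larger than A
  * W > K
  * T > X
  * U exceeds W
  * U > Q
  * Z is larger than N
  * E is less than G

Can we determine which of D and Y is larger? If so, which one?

The relevant relations are Y < K; K < W; W < Z; Z < D.
Chaining these gives Y < K < W < Z < D.
So D is larger.

D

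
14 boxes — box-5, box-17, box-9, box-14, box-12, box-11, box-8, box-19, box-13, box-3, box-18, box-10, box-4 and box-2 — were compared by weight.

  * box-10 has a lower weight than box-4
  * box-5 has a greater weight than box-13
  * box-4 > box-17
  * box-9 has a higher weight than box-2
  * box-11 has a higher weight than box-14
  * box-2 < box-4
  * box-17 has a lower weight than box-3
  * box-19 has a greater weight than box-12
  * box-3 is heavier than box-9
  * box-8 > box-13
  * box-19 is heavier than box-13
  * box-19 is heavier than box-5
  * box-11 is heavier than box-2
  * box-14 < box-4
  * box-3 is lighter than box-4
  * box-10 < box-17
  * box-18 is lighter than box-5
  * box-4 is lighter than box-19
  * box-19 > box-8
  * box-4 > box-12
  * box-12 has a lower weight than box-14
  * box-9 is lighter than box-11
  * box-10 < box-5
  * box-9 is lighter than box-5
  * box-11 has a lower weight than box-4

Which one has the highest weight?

box-2 is not greatest since box-2 < box-9; box-12 is not greatest since box-12 < box-14; box-18 is not greatest since box-18 < box-5; box-10 is not greatest since box-10 < box-4; box-14 is not greatest since box-14 < box-11; box-9 is not greatest since box-9 < box-11; box-13 is not greatest since box-13 < box-5; box-11 is not greatest since box-11 < box-4; box-17 is not greatest since box-17 < box-3; box-3 is not greatest since box-3 < box-4; box-4 is not greatest since box-4 < box-19; box-8 is not greatest since box-8 < box-19; box-5 is not greatest since box-5 < box-19.
Only box-19 has nothing above it, so box-19 is the highest weight.

box-19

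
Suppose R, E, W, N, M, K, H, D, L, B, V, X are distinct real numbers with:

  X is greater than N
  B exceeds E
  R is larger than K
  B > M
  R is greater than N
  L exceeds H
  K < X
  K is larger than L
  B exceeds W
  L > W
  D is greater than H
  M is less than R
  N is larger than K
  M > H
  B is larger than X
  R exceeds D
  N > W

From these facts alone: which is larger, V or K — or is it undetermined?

undetermined

Following every chain through K: above K we get N, X, R, B; below K we get H, W, L.
V is not reached, and no chain runs the other way from V to K.
So the given relations leave the order of K and V undetermined.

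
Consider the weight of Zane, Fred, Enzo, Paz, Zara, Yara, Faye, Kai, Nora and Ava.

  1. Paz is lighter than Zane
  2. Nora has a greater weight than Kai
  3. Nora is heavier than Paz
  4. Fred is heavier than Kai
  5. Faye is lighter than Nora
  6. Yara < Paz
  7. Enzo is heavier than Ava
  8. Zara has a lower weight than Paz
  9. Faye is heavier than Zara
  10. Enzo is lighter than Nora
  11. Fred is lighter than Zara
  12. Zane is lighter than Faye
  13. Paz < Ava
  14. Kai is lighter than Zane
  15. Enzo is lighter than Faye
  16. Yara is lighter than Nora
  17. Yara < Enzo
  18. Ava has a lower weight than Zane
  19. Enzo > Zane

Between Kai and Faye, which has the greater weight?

Faye

Kai < Fred and Fred < Zara give Kai < Zara.
Then Zara < Paz extends the chain to Paz.
With Paz < Ava: Kai < Fred < Zara < Paz < Ava.
With Ava < Zane: Kai < Fred < Zara < Paz < Ava < Zane.
With Zane < Enzo: Kai < Fred < Zara < Paz < Ava < Zane < Enzo.
Then Enzo < Faye extends the chain to Faye.
So Kai < Faye; Faye is the heavier of the two.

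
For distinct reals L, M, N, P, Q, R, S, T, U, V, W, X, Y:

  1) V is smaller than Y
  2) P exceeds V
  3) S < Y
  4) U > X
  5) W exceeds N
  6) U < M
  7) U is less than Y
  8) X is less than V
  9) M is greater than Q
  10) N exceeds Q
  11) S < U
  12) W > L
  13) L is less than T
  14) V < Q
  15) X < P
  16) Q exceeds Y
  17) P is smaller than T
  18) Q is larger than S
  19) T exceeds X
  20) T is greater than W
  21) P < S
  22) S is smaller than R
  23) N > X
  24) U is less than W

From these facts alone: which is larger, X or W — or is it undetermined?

X < V and V < P give X < P.
With P < S: X < V < P < S.
With S < U: X < V < P < S < U.
Then U < Y extends the chain to Y.
With Y < Q: X < V < P < S < U < Y < Q.
Then Q < N extends the chain to N.
Then N < W extends the chain to W.
So W is larger.

W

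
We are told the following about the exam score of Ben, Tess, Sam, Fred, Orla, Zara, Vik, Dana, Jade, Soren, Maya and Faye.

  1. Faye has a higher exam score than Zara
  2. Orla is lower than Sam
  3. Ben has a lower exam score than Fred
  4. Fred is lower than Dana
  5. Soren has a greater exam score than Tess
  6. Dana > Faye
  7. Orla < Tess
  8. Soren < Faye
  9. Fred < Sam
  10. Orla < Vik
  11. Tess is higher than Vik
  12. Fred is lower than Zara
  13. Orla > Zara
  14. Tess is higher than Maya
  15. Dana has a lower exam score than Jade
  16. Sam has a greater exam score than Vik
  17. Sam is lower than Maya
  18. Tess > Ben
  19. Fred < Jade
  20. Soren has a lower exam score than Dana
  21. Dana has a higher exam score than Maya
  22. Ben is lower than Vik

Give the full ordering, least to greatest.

Ben < Fred < Zara < Orla < Vik < Sam < Maya < Tess < Soren < Faye < Dana < Jade

Each adjacent pair is fixed by a given relation: Ben < Fred; Fred < Zara; Zara < Orla; Orla < Vik; Vik < Sam; Sam < Maya; Maya < Tess; Tess < Soren; Soren < Faye; Faye < Dana; Dana < Jade. Chaining them end to end gives the full order.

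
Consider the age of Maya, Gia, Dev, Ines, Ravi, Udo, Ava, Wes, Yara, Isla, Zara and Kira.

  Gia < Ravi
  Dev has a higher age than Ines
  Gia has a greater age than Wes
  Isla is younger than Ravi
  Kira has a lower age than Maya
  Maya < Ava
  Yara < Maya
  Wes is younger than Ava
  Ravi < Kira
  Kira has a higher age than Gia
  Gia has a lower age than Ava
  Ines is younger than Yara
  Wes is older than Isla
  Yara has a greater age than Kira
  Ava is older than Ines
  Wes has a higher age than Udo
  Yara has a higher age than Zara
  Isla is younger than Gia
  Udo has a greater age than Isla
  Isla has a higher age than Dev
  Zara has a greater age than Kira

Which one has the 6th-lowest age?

Gia

The consecutive relations fix a unique order: Ines < Dev < Isla < Udo < Wes < Gia < Ravi < Kira < Zara < Yara < Maya < Ava.
The 6th smallest is Gia.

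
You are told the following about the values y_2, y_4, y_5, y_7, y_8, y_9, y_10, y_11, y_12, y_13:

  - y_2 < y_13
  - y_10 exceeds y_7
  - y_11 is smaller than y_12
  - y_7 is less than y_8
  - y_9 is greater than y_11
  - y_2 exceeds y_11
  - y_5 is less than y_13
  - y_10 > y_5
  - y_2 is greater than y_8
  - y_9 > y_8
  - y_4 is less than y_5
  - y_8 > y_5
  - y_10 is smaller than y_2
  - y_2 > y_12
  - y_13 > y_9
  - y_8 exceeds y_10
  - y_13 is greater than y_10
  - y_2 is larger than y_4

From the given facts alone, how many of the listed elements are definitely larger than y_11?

4

Directly above y_11: y_12, y_9, y_2.
One step further: y_13 (4 so far).
No other element is forced above y_11 by the given relations, so the count is 4.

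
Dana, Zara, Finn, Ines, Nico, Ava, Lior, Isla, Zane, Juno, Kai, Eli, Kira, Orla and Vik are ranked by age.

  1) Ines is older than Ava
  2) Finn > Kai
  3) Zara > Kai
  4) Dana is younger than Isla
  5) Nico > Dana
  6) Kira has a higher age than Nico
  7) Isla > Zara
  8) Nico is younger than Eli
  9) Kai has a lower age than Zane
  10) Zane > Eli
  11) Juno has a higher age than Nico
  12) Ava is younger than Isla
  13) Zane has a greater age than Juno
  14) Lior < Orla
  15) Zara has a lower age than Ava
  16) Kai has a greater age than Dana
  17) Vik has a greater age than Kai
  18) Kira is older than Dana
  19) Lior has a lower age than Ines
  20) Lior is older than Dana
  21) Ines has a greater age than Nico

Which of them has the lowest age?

Dana

Kai is not least since Dana < Kai; Nico is not least since Dana < Nico; Eli is not least since Nico < Eli; Lior is not least since Dana < Lior; Zara is not least since Kai < Zara; Orla is not least since Lior < Orla; Kira is not least since Dana < Kira; Finn is not least since Kai < Finn; Juno is not least since Nico < Juno; Ava is not least since Zara < Ava; Isla is not least since Dana < Isla; Zane is not least since Kai < Zane; Ines is not least since Nico < Ines; Vik is not least since Kai < Vik.
Only Dana has nothing below it, so Dana is the lowest age.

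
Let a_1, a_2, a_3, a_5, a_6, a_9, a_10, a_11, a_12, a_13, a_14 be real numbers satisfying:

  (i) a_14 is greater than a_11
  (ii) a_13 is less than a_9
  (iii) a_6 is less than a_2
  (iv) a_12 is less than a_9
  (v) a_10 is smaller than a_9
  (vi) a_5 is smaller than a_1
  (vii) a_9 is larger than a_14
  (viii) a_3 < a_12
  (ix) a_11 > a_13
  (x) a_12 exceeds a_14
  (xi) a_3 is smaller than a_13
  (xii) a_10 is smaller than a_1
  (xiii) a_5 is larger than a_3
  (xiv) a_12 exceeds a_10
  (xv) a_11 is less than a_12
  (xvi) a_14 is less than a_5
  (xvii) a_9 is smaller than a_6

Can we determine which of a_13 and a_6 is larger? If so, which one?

a_6

a_13 < a_11 < a_14 < a_12 < a_9 < a_6, by transitivity through a_11, a_14, a_12, a_9.
So a_6 is larger.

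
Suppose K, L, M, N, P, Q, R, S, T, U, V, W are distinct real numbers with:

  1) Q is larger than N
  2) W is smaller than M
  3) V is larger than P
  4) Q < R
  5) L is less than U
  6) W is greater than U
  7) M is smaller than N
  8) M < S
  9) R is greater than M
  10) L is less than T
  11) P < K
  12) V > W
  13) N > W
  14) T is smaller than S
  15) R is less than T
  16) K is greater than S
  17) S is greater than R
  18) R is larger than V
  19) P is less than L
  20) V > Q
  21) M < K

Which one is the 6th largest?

Q

The consecutive relations fix a unique order: P < L < U < W < M < N < Q < V < R < T < S < K.
Counting 6 from the largest end gives Q.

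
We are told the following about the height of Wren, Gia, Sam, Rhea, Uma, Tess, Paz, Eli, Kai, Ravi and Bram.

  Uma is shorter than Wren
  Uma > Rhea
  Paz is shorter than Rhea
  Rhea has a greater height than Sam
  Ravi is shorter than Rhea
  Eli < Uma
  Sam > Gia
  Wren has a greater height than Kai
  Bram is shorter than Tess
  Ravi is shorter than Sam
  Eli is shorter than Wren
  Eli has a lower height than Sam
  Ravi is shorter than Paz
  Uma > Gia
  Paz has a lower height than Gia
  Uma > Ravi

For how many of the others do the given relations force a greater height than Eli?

4

From Eli the given relations immediately reach Sam, Uma, Wren.
From those, Rhea — 4 in total.
Nothing else is reachable above Eli; 4 in all.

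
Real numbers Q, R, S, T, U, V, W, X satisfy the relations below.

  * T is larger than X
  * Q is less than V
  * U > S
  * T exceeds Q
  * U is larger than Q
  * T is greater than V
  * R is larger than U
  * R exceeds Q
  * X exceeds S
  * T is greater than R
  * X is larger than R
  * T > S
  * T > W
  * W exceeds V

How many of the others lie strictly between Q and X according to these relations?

The relations place Q below X. An element lies strictly between them when it is forced above Q and also forced below X.
Above Q: {V, U, R, W, T}. Below X: {S, U, R}.
Intersection: {U, R} — 2.

2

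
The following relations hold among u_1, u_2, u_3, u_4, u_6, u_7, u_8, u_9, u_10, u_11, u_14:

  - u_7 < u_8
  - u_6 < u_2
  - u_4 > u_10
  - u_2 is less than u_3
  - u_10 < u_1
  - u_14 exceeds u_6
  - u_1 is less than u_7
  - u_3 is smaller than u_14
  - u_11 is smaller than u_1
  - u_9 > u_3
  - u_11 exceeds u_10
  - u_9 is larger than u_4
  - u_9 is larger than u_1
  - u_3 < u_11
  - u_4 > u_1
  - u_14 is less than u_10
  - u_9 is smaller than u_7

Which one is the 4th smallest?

u_14

Chaining the given pairs: u_6 < u_2 < u_3 < u_14 < u_10 < u_11 < u_1 < u_4 < u_9 < u_7 < u_8.
Counting 4 from the smallest end gives u_14.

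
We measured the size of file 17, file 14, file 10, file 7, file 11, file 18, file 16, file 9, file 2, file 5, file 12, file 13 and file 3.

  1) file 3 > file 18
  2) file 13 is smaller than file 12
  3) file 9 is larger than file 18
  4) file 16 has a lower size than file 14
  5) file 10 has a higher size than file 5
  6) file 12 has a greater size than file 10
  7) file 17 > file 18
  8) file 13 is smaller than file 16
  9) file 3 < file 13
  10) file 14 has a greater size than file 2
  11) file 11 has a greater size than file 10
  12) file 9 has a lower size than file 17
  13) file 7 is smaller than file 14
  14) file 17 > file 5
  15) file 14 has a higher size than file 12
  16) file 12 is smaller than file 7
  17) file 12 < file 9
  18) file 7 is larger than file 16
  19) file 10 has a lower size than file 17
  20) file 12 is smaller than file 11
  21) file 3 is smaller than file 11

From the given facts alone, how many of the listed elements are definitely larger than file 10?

6

From file 10 the given relations immediately reach file 12, file 17, file 11.
From those, file 7, file 14, file 9 — 6 in total.
Nothing else is reachable above file 10; 6 in all.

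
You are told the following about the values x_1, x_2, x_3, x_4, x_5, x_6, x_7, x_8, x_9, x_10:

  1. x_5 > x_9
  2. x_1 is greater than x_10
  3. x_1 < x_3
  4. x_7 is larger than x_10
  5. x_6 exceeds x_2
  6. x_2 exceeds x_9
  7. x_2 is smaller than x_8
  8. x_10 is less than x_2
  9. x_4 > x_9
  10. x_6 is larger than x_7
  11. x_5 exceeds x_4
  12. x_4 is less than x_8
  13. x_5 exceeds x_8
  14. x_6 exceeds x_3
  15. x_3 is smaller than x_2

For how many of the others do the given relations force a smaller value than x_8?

6

From x_8 the given relations immediately reach x_4, x_2.
From those, x_10, x_9, x_3 — 5 in total.
From those, x_1 — 6 in total.
Nothing else is reachable below x_8; 6 in all.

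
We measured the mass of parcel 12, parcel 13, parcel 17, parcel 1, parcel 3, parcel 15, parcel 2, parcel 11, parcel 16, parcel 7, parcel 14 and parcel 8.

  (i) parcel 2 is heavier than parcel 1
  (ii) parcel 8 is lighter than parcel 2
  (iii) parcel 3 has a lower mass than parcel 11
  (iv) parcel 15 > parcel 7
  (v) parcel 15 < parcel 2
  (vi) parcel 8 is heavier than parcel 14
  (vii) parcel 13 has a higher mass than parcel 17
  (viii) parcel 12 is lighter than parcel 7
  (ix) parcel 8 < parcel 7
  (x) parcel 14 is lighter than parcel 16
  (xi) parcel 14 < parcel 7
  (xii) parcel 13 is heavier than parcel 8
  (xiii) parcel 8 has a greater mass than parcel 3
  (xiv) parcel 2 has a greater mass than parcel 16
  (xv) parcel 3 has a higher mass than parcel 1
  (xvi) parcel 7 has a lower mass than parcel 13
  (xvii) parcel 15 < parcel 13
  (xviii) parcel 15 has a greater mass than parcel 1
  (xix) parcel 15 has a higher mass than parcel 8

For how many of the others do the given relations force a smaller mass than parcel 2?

From parcel 2 the given relations immediately reach parcel 1, parcel 16, parcel 8, parcel 15.
From those, parcel 14, parcel 3, parcel 7 — 7 in total.
From those, parcel 12 — 8 in total.
No other element is forced below parcel 2 by the given relations, so the count is 8.

8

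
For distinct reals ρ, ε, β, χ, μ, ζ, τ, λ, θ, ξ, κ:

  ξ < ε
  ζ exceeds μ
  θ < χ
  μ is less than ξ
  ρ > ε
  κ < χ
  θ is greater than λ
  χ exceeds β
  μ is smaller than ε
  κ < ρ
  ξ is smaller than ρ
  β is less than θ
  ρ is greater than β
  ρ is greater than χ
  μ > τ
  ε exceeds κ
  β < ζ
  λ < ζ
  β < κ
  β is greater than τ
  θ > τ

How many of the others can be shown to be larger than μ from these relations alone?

4

The elements the relations force above μ are ξ, ζ, ε, ρ — no chain reaches any other.
That is 4.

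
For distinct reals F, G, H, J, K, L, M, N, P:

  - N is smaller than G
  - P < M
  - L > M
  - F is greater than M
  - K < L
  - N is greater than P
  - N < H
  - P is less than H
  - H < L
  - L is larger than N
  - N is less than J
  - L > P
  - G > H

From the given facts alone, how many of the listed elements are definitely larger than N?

Directly above N: H, G, L, J.
No other element is forced above N by the given relations, so the count is 4.

4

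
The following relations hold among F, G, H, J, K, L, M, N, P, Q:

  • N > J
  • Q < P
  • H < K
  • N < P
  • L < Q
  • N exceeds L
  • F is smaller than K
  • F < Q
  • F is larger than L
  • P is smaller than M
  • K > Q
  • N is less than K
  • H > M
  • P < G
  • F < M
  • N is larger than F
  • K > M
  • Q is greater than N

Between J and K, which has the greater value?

K

Chaining the given relations: J < N < Q < P < M < H < K.
So J < K; K is the larger of the two.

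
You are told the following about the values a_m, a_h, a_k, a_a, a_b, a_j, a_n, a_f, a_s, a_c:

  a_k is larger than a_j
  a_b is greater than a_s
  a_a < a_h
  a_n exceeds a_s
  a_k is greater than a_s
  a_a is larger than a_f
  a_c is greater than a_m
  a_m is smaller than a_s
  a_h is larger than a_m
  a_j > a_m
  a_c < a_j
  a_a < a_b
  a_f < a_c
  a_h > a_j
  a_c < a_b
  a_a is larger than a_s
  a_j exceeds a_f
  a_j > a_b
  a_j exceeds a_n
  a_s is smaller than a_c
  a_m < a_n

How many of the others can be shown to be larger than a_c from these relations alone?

4

Directly above a_c: a_b, a_j.
One step further: a_h, a_k (4 so far).
Nothing else is reachable above a_c; 4 in all.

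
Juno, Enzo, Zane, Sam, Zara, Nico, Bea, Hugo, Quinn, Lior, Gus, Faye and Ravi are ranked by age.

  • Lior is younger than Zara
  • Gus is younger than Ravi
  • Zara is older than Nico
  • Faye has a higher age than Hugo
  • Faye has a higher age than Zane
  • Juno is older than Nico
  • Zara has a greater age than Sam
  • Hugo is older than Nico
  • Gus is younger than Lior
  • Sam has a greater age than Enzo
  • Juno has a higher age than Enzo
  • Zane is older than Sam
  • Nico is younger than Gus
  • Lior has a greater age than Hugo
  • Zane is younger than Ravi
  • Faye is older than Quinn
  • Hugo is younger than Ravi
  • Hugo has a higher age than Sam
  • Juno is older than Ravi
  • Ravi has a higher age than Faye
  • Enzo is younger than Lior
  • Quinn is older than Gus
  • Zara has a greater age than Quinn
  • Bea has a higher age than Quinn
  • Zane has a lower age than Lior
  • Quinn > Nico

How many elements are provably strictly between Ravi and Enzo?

4

The relations place Enzo below Ravi. An element lies strictly between them when it is forced above Enzo and also forced below Ravi.
Above Enzo: {Sam, Hugo, Zane, Faye, Lior, Zara, Juno}. Below Ravi: {Sam, Nico, Gus, Quinn, Hugo, Zane, Faye}.
Intersection: {Sam, Hugo, Zane, Faye} — 4.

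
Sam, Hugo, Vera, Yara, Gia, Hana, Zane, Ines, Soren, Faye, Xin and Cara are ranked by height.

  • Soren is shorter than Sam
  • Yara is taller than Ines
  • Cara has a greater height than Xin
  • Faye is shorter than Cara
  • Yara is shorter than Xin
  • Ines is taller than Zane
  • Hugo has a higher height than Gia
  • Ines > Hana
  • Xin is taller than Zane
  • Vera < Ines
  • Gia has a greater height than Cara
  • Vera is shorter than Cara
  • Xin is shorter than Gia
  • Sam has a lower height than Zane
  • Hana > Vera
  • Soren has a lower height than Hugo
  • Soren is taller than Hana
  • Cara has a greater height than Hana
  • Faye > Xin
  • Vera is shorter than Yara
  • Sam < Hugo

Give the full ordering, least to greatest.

Vera < Hana < Soren < Sam < Zane < Ines < Yara < Xin < Faye < Cara < Gia < Hugo

Nothing is placed below Vera, so it is least; from there Vera < Hana; Hana < Soren; Soren < Sam; Sam < Zane; Zane < Ines; Ines < Yara; Yara < Xin; Xin < Faye; Faye < Cara; Cara < Gia; Gia < Hugo, each given directly.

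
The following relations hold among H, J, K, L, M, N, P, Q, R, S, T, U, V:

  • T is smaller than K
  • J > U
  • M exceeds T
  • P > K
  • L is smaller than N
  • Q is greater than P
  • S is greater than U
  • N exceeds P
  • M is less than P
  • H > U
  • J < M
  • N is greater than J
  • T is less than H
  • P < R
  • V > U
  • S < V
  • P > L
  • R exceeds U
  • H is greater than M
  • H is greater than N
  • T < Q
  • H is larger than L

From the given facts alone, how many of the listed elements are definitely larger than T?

Directly above T: M, K, Q, H.
One step further: P (5 so far).
One step further: N, R (7 so far).
No other element is forced above T by the given relations, so the count is 7.

7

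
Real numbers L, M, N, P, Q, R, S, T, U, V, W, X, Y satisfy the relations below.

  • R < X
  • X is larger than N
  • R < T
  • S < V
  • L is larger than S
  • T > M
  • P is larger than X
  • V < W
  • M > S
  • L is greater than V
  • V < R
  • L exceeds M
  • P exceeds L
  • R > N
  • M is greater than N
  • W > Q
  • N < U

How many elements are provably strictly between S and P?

The relations place S below P. An element lies strictly between them when it is forced above S and also forced below P.
Above S: {V, M, L, R, X, T, W}. Below P: {N, V, M, L, R, X}.
Intersection: {V, M, L, R, X} — 5.

5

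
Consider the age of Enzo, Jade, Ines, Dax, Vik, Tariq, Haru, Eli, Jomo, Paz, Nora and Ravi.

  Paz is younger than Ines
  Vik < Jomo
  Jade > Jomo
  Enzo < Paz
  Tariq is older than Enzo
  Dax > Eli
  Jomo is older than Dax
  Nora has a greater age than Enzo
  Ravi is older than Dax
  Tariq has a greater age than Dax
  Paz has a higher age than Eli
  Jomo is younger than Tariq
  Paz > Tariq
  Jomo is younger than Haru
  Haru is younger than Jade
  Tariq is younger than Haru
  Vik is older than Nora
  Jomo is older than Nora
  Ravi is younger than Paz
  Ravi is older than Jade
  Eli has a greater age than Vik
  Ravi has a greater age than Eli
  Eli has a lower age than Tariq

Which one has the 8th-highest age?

Piecing the relations together gives one ordering: Enzo < Nora < Vik < Eli < Dax < Jomo < Tariq < Haru < Jade < Ravi < Paz < Ines.
The 8th largest is Dax.

Dax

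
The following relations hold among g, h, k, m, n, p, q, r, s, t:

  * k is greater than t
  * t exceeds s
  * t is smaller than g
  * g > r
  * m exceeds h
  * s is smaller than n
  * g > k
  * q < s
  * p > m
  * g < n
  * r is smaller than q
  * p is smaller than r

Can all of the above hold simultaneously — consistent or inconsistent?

The single ordering h < m < p < r < q < s < t < k < g < n satisfies every listed relation, so no contradiction arises.

consistent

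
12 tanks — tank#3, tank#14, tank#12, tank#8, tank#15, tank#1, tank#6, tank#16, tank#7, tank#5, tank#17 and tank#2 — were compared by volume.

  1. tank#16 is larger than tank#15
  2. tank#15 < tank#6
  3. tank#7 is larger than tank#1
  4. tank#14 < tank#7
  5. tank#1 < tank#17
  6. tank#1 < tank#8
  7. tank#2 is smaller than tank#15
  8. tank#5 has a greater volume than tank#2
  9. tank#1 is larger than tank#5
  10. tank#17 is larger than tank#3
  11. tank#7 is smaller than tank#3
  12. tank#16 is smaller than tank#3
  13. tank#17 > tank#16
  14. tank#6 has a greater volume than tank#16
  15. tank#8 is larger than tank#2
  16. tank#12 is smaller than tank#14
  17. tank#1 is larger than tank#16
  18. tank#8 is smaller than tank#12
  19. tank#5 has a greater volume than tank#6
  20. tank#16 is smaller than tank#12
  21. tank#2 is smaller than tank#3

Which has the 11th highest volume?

tank#15

Chaining the given pairs: tank#2 < tank#15 < tank#16 < tank#6 < tank#5 < tank#1 < tank#8 < tank#12 < tank#14 < tank#7 < tank#3 < tank#17.
The 11th largest is tank#15.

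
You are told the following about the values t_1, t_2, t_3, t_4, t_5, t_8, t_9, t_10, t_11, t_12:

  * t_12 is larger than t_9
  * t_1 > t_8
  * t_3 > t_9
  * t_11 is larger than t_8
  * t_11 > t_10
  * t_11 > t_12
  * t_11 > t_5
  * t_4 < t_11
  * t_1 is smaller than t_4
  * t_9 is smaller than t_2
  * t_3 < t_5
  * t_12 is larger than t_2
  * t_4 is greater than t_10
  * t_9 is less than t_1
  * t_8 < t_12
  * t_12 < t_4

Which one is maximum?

t_9 is not greatest since t_9 < t_2; t_2 is not greatest since t_2 < t_12; t_3 is not greatest since t_3 < t_5; t_8 is not greatest since t_8 < t_11; t_10 is not greatest since t_10 < t_11; t_12 is not greatest since t_12 < t_4; t_1 is not greatest since t_1 < t_4; t_5 is not greatest since t_5 < t_11; t_4 is not greatest since t_4 < t_11.
Only t_11 has nothing above it, so t_11 is the maximum.

t_11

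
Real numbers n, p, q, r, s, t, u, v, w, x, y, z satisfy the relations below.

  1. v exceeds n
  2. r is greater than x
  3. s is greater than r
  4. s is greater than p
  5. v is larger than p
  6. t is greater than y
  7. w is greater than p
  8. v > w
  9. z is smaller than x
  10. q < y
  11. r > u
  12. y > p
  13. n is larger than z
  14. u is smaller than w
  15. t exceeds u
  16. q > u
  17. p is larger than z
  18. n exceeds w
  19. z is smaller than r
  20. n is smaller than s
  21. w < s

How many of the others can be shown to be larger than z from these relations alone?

The elements the relations force above z are p, x, y, r, w, n, v, t, s — no chain reaches any other.
That is 9.

9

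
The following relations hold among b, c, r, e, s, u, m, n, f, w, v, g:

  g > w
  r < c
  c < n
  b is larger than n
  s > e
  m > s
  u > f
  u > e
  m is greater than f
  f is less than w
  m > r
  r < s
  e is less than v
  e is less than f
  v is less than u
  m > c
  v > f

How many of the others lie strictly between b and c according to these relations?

1

Chaining upward from c reaches: m, n.
Chaining downward from b reaches: r, n.
Strictly between c and b are those in both lists: n — 1 element.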